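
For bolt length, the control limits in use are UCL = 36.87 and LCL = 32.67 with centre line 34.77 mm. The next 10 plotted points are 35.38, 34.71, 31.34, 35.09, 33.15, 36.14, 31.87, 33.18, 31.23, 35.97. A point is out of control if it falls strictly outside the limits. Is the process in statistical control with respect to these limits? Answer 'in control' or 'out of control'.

out of control

Compare each point to [32.67, 36.87]: sample 3 = 31.34 < LCL; sample 7 = 31.87 < LCL; sample 9 = 31.23 < LCL.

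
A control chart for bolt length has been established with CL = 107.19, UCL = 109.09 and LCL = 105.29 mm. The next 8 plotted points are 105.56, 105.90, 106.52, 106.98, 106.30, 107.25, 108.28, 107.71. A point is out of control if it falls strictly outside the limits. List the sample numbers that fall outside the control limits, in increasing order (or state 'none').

none

All 8 points lie within [105.29, 109.09].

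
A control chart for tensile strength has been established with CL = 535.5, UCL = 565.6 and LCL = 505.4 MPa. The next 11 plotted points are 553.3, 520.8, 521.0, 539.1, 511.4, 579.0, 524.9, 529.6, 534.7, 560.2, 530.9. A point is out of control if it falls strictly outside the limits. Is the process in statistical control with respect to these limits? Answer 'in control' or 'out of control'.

Compare each point to [505.4, 565.6]: sample 6 = 579.0 > UCL.

out of control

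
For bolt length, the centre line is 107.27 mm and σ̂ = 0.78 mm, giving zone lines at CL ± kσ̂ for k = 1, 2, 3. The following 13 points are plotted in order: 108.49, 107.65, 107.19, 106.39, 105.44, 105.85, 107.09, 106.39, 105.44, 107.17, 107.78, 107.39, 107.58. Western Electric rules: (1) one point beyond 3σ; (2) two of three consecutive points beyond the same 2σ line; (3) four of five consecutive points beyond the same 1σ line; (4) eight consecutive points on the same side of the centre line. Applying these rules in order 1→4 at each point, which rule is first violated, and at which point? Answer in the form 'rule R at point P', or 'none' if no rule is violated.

rule 3 at point 8

Zone of each point (C = within 1σ̂, B = 1σ̂–2σ̂, A = 2σ̂–3σ̂, * = beyond 3σ̂; sign = side of CL): 1:+B, 2:+C, 3:-C, 4:-B, 5:-A, 6:-B, 7:-C, 8:-B, 9:-A, 10:-C, 11:+C, 12:+C, 13:+C
Rule 3 (four of five consecutive points beyond the same 1σ limit) is satisfied at point 8.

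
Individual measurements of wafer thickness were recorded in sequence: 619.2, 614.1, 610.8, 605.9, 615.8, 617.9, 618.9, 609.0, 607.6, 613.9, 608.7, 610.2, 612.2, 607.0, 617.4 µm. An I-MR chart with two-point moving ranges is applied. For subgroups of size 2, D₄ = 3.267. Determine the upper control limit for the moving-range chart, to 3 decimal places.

15.915

Moving ranges: 5.1, 3.3, 4.9, 9.9, 2.1, 1.0, 9.9, 1.4, 6.3, 5.2, 1.5, 2.0, 5.2, 10.4; M̄R̄ = 68.2000 / 14 = 4.8714
UCL_MR = D₄·M̄R̄ = 3.267 × 4.8714 = 15.9150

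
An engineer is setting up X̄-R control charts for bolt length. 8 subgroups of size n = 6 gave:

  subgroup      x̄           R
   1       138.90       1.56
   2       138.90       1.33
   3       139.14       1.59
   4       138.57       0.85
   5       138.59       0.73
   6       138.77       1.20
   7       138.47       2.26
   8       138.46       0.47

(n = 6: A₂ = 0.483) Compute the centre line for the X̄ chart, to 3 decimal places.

X̄̄ = (138.90 + 138.90 + 139.14 + 138.57 + 138.59 + 138.77 + 138.47 + 138.46) / 8 = 1109.8000 / 8 = 138.7250
CL = X̄̄ = 138.7250

138.725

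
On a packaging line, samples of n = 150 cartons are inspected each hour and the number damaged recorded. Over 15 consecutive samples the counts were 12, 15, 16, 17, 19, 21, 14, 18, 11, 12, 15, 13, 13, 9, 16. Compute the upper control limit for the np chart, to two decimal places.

p̄ = Σdᵢ / (k·n) = 221 / (15 × 150) = 0.09822
UCL = np̄ + 3·√(np̄(1−p̄)) = 14.7333 + 3 × √(14.7333×0.90178) = 14.7333 + 3 × 3.6450 = 25.6684

25.67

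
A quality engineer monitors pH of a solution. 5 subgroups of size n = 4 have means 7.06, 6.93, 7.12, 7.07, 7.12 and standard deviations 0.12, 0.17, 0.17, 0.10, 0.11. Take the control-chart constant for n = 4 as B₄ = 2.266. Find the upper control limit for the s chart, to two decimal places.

0.30

s̄ = (0.12 + 0.17 + 0.17 + 0.10 + 0.11) / 5 = 0.1340
UCL_s = B₄·s̄ = 2.266 × 0.1340 = 0.3036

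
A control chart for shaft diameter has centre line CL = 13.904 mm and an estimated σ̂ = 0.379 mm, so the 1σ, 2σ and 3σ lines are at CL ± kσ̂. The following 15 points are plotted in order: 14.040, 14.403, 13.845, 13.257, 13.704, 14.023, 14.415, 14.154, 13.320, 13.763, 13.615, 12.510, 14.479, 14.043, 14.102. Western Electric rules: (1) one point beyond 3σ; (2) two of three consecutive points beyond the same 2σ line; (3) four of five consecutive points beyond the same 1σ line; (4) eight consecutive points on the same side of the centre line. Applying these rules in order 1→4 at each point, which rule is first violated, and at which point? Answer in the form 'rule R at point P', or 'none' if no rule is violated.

Zone of each point (C = within 1σ̂, B = 1σ̂–2σ̂, A = 2σ̂–3σ̂, * = beyond 3σ̂; sign = side of CL): 1:+C, 2:+B, 3:-C, 4:-B, 5:-C, 6:+C, 7:+B, 8:+C, 9:-B, 10:-C, 11:-C, 12:-*, 13:+B, 14:+C, 15:+C
Rule 1 (one point beyond the 3σ limits) is satisfied at point 12.

rule 1 at point 12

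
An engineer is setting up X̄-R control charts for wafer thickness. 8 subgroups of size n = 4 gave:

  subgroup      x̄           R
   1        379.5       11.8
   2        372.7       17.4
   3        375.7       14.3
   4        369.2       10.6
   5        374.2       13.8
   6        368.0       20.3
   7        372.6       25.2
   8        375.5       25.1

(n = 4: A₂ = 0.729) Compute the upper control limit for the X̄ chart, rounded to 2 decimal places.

386.05

X̄̄ = (379.5 + 372.7 + 375.7 + 369.2 + 374.2 + 368.0 + 372.6 + 375.5) / 8 = 2987.4000 / 8 = 373.4250
R̄ = (11.8 + 17.4 + 14.3 + 10.6 + 13.8 + 20.3 + 25.2 + 25.1) / 8 = 138.5000 / 8 = 17.3125
UCL = X̄̄ + A₂·R̄ = 373.4250 + 0.729 × 17.3125 = 386.0458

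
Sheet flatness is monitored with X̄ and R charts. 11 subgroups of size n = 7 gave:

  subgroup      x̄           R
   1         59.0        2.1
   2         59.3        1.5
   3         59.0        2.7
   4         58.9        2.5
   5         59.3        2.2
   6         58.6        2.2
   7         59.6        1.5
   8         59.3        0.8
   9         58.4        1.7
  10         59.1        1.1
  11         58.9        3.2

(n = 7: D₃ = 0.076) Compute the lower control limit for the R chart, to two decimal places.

0.15

R̄ = (2.1 + 1.5 + 2.7 + 2.5 + 2.2 + 2.2 + 1.5 + 0.8 + 1.7 + 1.1 + 3.2) / 11 = 21.5000 / 11 = 1.9545
LCL_R = D₃·R̄ = 0.076 × 1.9545 = 0.1485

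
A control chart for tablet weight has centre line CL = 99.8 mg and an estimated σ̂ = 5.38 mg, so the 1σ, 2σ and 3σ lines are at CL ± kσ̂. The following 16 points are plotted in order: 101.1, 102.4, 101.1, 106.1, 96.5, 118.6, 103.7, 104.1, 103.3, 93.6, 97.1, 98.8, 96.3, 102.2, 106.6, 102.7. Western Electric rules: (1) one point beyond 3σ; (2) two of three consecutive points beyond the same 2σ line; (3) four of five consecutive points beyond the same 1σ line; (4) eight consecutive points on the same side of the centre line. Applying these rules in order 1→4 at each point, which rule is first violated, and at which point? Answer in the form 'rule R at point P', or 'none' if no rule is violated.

rule 1 at point 6

Zone of each point (C = within 1σ̂, B = 1σ̂–2σ̂, A = 2σ̂–3σ̂, * = beyond 3σ̂; sign = side of CL): 1:+C, 2:+C, 3:+C, 4:+B, 5:-C, 6:+*, 7:+C, 8:+C, 9:+C, 10:-B, 11:-C, 12:-C, 13:-C, 14:+C, 15:+B, 16:+C
Rule 1 (one point beyond the 3σ limits) is satisfied at point 6.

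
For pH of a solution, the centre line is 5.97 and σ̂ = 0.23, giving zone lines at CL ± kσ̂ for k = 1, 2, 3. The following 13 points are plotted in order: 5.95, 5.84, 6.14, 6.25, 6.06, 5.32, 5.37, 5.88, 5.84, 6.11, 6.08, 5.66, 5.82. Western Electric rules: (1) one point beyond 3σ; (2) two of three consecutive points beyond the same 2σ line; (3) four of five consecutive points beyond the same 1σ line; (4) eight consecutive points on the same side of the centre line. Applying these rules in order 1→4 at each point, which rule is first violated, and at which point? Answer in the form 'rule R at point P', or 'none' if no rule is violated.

rule 2 at point 7

Zone of each point (C = within 1σ̂, B = 1σ̂–2σ̂, A = 2σ̂–3σ̂, * = beyond 3σ̂; sign = side of CL): 1:-C, 2:-C, 3:+C, 4:+B, 5:+C, 6:-A, 7:-A, 8:-C, 9:-C, 10:+C, 11:+C, 12:-B, 13:-C
Rule 2 (two of three consecutive points beyond the same 2σ limit) is satisfied at point 7.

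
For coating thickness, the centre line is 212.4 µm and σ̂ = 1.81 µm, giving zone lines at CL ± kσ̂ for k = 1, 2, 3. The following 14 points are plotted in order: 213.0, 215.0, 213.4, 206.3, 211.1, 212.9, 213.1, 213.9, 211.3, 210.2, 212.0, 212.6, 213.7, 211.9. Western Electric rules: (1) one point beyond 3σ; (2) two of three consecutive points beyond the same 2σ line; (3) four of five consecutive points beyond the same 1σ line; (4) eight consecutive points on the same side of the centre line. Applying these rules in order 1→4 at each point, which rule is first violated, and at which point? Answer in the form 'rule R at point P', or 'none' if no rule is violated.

rule 1 at point 4

Zone of each point (C = within 1σ̂, B = 1σ̂–2σ̂, A = 2σ̂–3σ̂, * = beyond 3σ̂; sign = side of CL): 1:+C, 2:+B, 3:+C, 4:-*, 5:-C, 6:+C, 7:+C, 8:+C, 9:-C, 10:-B, 11:-C, 12:+C, 13:+C, 14:-C
Rule 1 (one point beyond the 3σ limits) is satisfied at point 4.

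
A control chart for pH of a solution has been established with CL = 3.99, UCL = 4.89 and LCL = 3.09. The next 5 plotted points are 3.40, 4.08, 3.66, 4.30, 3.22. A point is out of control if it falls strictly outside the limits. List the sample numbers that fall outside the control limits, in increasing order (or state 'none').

none

All 5 points lie within [3.09, 4.89].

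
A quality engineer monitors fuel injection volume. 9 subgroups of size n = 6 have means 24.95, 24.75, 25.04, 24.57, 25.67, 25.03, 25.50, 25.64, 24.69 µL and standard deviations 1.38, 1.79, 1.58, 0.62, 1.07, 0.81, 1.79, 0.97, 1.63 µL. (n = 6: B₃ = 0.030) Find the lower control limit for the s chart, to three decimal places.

s̄ = (1.38 + 1.79 + 1.58 + 0.62 + 1.07 + 0.81 + 1.79 + 0.97 + 1.63) / 9 = 1.2933
LCL_s = B₃·s̄ = 0.030 × 1.2933 = 0.0388

0.039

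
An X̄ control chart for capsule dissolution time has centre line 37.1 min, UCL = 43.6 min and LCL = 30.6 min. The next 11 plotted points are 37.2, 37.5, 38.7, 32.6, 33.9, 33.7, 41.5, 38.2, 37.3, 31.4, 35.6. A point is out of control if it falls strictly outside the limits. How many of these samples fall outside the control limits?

0

All 11 points lie within [30.6, 43.6].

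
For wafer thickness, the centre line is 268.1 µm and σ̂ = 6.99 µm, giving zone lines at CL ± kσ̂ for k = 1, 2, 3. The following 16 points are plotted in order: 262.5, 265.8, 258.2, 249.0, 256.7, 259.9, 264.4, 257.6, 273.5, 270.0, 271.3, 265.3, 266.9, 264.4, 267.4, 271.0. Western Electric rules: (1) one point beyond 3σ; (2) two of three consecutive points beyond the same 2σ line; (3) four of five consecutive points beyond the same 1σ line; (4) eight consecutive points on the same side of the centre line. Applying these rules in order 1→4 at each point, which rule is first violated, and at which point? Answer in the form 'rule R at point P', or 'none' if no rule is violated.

rule 3 at point 6

Zone of each point (C = within 1σ̂, B = 1σ̂–2σ̂, A = 2σ̂–3σ̂, * = beyond 3σ̂; sign = side of CL): 1:-C, 2:-C, 3:-B, 4:-A, 5:-B, 6:-B, 7:-C, 8:-B, 9:+C, 10:+C, 11:+C, 12:-C, 13:-C, 14:-C, 15:-C, 16:+C
Rule 3 (four of five consecutive points beyond the same 1σ limit) is satisfied at point 6.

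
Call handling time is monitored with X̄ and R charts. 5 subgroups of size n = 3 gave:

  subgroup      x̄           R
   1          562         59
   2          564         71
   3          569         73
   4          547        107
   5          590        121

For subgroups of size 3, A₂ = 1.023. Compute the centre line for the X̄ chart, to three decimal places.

X̄̄ = (562 + 564 + 569 + 547 + 590) / 5 = 2832.0000 / 5 = 566.4000
CL = X̄̄ = 566.4000

566.400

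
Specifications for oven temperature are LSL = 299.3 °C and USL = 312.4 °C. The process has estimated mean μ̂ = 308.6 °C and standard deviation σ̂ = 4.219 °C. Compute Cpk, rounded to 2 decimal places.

Cpu = (USL − μ̂) / (3σ̂) = (312.4 − 308.6) / (3 × 4.219) = 0.3002; Cpl = (μ̂ − LSL) / (3σ̂) = (308.6 − 299.3) / (3 × 4.219) = 0.7348; Cpk = min(Cpu, Cpl) = 0.3002

0.30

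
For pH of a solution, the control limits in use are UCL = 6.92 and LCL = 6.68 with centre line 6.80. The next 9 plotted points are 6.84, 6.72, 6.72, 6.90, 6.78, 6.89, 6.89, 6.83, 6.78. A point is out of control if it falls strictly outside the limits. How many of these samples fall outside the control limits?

0

All 9 points lie within [6.68, 6.92].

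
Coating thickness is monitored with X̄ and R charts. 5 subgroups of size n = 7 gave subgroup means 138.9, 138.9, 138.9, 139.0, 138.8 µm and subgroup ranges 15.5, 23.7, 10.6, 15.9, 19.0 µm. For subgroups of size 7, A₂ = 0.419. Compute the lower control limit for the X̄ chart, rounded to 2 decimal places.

131.80

X̄̄ = (138.9 + 138.9 + 138.9 + 139.0 + 138.8) / 5 = 694.5000 / 5 = 138.9000
R̄ = (15.5 + 23.7 + 10.6 + 15.9 + 19.0) / 5 = 84.7000 / 5 = 16.9400
LCL = X̄̄ − A₂·R̄ = 138.9000 − 0.419 × 16.9400 = 131.8021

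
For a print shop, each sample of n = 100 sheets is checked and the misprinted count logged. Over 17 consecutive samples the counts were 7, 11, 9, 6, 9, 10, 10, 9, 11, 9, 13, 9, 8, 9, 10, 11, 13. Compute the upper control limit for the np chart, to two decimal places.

18.50

p̄ = Σdᵢ / (k·n) = 164 / (17 × 100) = 0.09647
UCL = np̄ + 3·√(np̄(1−p̄)) = 9.6471 + 3 × √(9.6471×0.90353) = 9.6471 + 3 × 2.9524 = 18.5041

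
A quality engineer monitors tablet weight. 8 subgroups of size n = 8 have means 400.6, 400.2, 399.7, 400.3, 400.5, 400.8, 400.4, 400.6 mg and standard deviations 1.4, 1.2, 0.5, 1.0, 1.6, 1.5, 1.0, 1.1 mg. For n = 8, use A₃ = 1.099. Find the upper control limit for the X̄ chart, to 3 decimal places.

401.665

X̄̄ = (400.6 + 400.2 + 399.7 + 400.3 + 400.5 + 400.8 + 400.4 + 400.6) / 8 = 400.3875
s̄ = (1.4 + 1.2 + 0.5 + 1.0 + 1.6 + 1.5 + 1.0 + 1.1) / 8 = 1.1625
UCL = X̄̄ + A₃·s̄ = 400.3875 + 1.099 × 1.1625 = 401.6651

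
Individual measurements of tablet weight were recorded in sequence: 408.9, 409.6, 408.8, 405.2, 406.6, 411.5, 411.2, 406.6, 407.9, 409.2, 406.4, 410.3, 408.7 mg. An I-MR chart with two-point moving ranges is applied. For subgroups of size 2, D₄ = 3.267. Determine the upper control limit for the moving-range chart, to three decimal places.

7.405

Moving ranges: 0.7, 0.8, 3.6, 1.4, 4.9, 0.3, 4.6, 1.3, 1.3, 2.8, 3.9, 1.6; M̄R̄ = 27.2000 / 12 = 2.2667
UCL_MR = D₄·M̄R̄ = 3.267 × 2.2667 = 7.4052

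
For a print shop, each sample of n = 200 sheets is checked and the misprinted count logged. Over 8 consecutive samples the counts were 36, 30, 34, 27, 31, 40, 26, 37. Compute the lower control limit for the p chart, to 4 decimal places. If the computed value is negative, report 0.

0.0847

p̄ = Σdᵢ / (k·n) = 261 / (8 × 200) = 0.16312
LCL = p̄ − 3·√(p̄(1−p̄)/n) = 0.16312 − 3 × 0.02613 = 0.08475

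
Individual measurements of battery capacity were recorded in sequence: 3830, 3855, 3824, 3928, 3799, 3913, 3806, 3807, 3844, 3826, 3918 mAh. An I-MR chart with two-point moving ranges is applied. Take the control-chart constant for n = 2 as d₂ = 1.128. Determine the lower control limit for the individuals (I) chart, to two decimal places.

X̄ = (3830 + 3855 + 3824 + 3928 + 3799 + 3913 + 3806 + 3807 + 3844 + 3826 + 3918) / 11 = 3850.0000
Moving ranges: 25, 31, 104, 129, 114, 107, 1, 37, 18, 92; M̄R̄ = 658.0000 / 10 = 65.8000
LCL = X̄ − 3·M̄R̄/d₂ = 3850.0000 − 3 × 65.8000 / 1.128 = 3675.0000

3675.00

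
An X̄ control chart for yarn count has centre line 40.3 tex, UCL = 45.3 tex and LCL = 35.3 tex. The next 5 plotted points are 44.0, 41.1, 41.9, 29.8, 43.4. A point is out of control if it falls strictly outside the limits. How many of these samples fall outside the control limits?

Compare each point to [35.3, 45.3]: sample 4 = 29.8 < LCL.

1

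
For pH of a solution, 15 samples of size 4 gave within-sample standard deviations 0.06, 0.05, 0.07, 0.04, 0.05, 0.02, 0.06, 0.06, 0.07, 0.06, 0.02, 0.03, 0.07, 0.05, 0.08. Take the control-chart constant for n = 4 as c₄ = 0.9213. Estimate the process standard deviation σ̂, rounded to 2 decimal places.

0.06

s̄ = (0.06 + 0.05 + 0.07 + 0.04 + 0.05 + 0.02 + 0.06 + 0.06 + 0.07 + 0.06 + 0.02 + 0.03 + 0.07 + 0.05 + 0.08) / 15 = 0.0527
σ̂ = s̄ / c₄ = 0.0527 / 0.9213 = 0.0572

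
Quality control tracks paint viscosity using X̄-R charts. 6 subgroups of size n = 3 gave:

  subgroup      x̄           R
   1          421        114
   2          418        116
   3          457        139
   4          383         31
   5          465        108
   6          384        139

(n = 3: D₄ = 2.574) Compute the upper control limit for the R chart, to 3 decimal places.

R̄ = (114 + 116 + 139 + 31 + 108 + 139) / 6 = 647.0000 / 6 = 107.8333
UCL_R = D₄·R̄ = 2.574 × 107.8333 = 277.5630

277.563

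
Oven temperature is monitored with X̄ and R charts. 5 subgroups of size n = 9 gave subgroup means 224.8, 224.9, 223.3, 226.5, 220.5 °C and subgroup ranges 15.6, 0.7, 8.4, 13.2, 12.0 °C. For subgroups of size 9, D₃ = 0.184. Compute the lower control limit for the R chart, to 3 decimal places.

R̄ = (15.6 + 0.7 + 8.4 + 13.2 + 12.0) / 5 = 49.9000 / 5 = 9.9800
LCL_R = D₃·R̄ = 0.184 × 9.9800 = 1.8363

1.836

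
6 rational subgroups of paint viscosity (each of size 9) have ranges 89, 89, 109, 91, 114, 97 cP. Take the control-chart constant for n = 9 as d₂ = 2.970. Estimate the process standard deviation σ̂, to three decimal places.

33.053

R̄ = (89 + 89 + 109 + 91 + 114 + 97) / 6 = 98.1667
σ̂ = R̄ / d₂ = 98.1667 / 2.970 = 33.0527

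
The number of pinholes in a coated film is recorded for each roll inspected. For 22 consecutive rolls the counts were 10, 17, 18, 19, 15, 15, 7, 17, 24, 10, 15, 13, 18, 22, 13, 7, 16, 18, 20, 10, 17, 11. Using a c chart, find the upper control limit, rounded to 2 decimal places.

26.75

c̄ = (10 + 17 + 18 + 19 + 15 + 15 + 7 + 17 + 24 + 10 + 15 + 13 + 18 + 22 + 13 + 7 + 16 + 18 + 20 + 10 + 17 + 11) / 22 = 332 / 22 = 15.0909
UCL = c̄ + 3√c̄ = 15.0909 + 3 × √15.0909 = 15.0909 + 3 × 3.8847 = 26.7450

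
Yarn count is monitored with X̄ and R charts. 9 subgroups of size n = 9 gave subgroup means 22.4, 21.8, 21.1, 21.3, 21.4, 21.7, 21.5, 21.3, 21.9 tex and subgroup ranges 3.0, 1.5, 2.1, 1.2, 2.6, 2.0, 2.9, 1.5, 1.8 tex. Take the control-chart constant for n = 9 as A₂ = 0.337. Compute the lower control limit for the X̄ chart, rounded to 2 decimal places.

X̄̄ = (22.4 + 21.8 + 21.1 + 21.3 + 21.4 + 21.7 + 21.5 + 21.3 + 21.9) / 9 = 194.4000 / 9 = 21.6000
R̄ = (3.0 + 1.5 + 2.1 + 1.2 + 2.6 + 2.0 + 2.9 + 1.5 + 1.8) / 9 = 18.6000 / 9 = 2.0667
LCL = X̄̄ − A₂·R̄ = 21.6000 − 0.337 × 2.0667 = 20.9035

20.90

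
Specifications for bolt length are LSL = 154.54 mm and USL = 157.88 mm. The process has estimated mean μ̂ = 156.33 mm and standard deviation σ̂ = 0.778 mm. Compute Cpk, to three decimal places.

Cpu = (USL − μ̂) / (3σ̂) = (157.88 − 156.33) / (3 × 0.778) = 0.6641; Cpl = (μ̂ − LSL) / (3σ̂) = (156.33 − 154.54) / (3 × 0.778) = 0.7669; Cpk = min(Cpu, Cpl) = 0.6641

0.664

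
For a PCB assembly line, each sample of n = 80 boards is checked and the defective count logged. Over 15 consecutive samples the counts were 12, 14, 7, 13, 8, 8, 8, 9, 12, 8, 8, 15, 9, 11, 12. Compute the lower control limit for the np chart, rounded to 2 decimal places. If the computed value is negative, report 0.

p̄ = Σdᵢ / (k·n) = 154 / (15 × 80) = 0.12833
LCL = np̄ − 3·√(np̄(1−p̄)) = 10.2667 − 3 × 2.9915 = 1.2921

1.29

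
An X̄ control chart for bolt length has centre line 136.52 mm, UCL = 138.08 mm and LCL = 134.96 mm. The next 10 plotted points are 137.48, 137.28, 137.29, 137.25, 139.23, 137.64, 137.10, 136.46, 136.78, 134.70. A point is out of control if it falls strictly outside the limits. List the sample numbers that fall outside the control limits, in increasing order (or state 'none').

5, 10

Compare each point to [134.96, 138.08]: sample 5 = 139.23 > UCL; sample 10 = 134.70 < LCL.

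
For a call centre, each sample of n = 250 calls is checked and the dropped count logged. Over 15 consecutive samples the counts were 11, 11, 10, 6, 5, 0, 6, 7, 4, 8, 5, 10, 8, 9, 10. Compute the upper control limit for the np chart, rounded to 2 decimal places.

p̄ = Σdᵢ / (k·n) = 110 / (15 × 250) = 0.02933
UCL = np̄ + 3·√(np̄(1−p̄)) = 7.3333 + 3 × √(7.3333×0.97067) = 7.3333 + 3 × 2.6680 = 15.3373

15.34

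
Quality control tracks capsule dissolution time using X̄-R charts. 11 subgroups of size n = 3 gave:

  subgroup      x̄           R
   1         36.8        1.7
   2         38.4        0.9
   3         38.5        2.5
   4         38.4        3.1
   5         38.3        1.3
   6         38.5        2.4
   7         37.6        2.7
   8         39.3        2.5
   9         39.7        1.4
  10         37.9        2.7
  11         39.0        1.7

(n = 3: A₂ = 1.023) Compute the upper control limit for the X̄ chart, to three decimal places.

X̄̄ = (36.8 + 38.4 + 38.5 + 38.4 + 38.3 + 38.5 + 37.6 + 39.3 + 39.7 + 37.9 + 39.0) / 11 = 422.4000 / 11 = 38.4000
R̄ = (1.7 + 0.9 + 2.5 + 3.1 + 1.3 + 2.4 + 2.7 + 2.5 + 1.4 + 2.7 + 1.7) / 11 = 22.9000 / 11 = 2.0818
UCL = X̄̄ + A₂·R̄ = 38.4000 + 1.023 × 2.0818 = 40.5297

40.530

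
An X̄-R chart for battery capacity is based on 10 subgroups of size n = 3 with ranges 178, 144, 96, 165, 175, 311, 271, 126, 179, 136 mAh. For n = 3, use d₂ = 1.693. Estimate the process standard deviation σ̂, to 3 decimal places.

R̄ = (178 + 144 + 96 + 165 + 175 + 311 + 271 + 126 + 179 + 136) / 10 = 178.1000
σ̂ = R̄ / d₂ = 178.1000 / 1.693 = 105.1979

105.198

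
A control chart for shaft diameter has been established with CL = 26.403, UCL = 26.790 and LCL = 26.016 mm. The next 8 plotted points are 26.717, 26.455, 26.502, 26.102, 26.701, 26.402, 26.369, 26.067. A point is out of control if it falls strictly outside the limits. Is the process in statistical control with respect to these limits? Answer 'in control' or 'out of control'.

All 8 points lie within [26.016, 26.790].

in control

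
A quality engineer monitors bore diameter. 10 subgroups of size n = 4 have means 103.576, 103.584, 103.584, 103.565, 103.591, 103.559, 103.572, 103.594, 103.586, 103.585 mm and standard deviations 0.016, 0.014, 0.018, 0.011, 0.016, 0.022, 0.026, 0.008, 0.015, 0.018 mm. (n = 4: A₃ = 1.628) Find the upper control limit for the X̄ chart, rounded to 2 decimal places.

X̄̄ = (103.576 + 103.584 + 103.584 + 103.565 + 103.591 + 103.559 + 103.572 + 103.594 + 103.586 + 103.585) / 10 = 103.5796
s̄ = (0.016 + 0.014 + 0.018 + 0.011 + 0.016 + 0.022 + 0.026 + 0.008 + 0.015 + 0.018) / 10 = 0.0164
UCL = X̄̄ + A₃·s̄ = 103.5796 + 1.628 × 0.0164 = 103.6063

103.61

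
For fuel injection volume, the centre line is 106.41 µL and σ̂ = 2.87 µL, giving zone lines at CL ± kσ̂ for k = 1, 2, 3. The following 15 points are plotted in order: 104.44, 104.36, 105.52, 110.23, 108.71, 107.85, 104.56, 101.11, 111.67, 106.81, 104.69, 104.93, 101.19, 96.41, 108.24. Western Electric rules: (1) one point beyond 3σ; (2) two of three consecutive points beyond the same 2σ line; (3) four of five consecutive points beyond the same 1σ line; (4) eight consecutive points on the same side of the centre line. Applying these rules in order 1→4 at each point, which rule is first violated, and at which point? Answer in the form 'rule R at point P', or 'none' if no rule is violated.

rule 1 at point 14

Zone of each point (C = within 1σ̂, B = 1σ̂–2σ̂, A = 2σ̂–3σ̂, * = beyond 3σ̂; sign = side of CL): 1:-C, 2:-C, 3:-C, 4:+B, 5:+C, 6:+C, 7:-C, 8:-B, 9:+B, 10:+C, 11:-C, 12:-C, 13:-B, 14:-*, 15:+C
Rule 1 (one point beyond the 3σ limits) is satisfied at point 14.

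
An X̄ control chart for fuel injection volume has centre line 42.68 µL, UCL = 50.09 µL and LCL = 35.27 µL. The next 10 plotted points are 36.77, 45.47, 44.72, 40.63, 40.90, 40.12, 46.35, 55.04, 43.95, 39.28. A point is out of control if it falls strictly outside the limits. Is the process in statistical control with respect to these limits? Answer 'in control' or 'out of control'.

Compare each point to [35.27, 50.09]: sample 8 = 55.04 > UCL.

out of control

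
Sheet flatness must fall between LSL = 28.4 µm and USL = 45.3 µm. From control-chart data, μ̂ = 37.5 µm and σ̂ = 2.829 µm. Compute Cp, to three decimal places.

Cp = (USL − LSL) / (6σ̂) = (45.3 − 28.4) / (6 × 2.829) = 16.9000 / 16.9740 = 0.9956

0.996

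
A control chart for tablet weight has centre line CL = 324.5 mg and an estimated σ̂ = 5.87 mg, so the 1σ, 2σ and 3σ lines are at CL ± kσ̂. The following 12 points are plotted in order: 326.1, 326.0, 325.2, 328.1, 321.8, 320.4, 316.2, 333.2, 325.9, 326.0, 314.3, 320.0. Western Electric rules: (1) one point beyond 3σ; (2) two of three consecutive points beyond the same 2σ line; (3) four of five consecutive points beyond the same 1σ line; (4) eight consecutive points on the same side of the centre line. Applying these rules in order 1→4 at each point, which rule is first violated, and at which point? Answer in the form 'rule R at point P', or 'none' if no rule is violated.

none

Zone of each point (C = within 1σ̂, B = 1σ̂–2σ̂, A = 2σ̂–3σ̂, * = beyond 3σ̂; sign = side of CL): 1:+C, 2:+C, 3:+C, 4:+C, 5:-C, 6:-C, 7:-B, 8:+B, 9:+C, 10:+C, 11:-B, 12:-C
No rule fires across all 12 points.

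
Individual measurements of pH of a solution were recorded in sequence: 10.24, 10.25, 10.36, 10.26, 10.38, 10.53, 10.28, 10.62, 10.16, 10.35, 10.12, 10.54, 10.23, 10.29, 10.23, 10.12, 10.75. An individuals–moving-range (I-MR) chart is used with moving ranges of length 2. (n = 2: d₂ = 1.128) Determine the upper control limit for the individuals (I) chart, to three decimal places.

X̄ = (10.24 + 10.25 + 10.36 + 10.26 + 10.38 + 10.53 + 10.28 + 10.62 + 10.16 + 10.35 + 10.12 + 10.54 + 10.23 + 10.29 + 10.23 + 10.12 + 10.75) / 17 = 10.3359
Moving ranges: 0.01, 0.11, 0.10, 0.12, 0.15, 0.25, 0.34, 0.46, 0.19, 0.23, 0.42, 0.31, 0.06, 0.06, 0.11, 0.63; M̄R̄ = 3.5500 / 16 = 0.2219
UCL = X̄ + 3·M̄R̄/d₂ = 10.3359 + 3 × 0.2219 / 1.128 = 10.9260

10.926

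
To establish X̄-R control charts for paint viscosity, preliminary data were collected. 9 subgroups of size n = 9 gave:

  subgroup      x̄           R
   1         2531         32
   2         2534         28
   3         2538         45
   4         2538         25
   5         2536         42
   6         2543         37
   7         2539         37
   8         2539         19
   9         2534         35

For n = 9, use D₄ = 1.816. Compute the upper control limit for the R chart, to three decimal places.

R̄ = (32 + 28 + 45 + 25 + 42 + 37 + 37 + 19 + 35) / 9 = 300.0000 / 9 = 33.3333
UCL_R = D₄·R̄ = 1.816 × 33.3333 = 60.5333

60.533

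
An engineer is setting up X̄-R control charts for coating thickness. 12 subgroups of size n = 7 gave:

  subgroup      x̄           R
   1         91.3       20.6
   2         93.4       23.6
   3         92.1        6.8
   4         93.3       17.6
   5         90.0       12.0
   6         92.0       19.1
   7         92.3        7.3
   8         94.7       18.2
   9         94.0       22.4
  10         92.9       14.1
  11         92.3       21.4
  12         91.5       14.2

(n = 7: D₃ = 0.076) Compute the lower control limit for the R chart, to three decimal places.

R̄ = (20.6 + 23.6 + 6.8 + 17.6 + 12.0 + 19.1 + 7.3 + 18.2 + 22.4 + 14.1 + 21.4 + 14.2) / 12 = 197.3000 / 12 = 16.4417
LCL_R = D₃·R̄ = 0.076 × 16.4417 = 1.2496

1.250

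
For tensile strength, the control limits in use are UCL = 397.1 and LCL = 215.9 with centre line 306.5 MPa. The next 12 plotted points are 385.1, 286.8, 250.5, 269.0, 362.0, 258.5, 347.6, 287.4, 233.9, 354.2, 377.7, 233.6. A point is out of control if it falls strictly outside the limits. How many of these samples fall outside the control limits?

0

All 12 points lie within [215.9, 397.1].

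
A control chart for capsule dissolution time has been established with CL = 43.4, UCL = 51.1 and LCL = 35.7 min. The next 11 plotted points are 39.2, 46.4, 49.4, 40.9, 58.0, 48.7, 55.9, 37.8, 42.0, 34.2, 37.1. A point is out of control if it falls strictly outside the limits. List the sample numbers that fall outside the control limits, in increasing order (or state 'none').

Compare each point to [35.7, 51.1]: sample 5 = 58.0 > UCL; sample 7 = 55.9 > UCL; sample 10 = 34.2 < LCL.

5, 7, 10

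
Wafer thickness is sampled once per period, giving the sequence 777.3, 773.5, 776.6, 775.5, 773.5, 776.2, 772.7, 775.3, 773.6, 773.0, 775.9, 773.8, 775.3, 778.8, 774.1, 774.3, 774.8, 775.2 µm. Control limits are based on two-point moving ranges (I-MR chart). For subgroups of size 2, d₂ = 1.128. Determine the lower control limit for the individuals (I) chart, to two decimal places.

769.19

X̄ = (777.3 + 773.5 + 776.6 + 775.5 + 773.5 + 776.2 + 772.7 + 775.3 + 773.6 + 773.0 + 775.9 + 773.8 + 775.3 + 778.8 + 774.1 + 774.3 + 774.8 + 775.2) / 18 = 774.9667
Moving ranges: 3.8, 3.1, 1.1, 2.0, 2.7, 3.5, 2.6, 1.7, 0.6, 2.9, 2.1, 1.5, 3.5, 4.7, 0.2, 0.5, 0.4; M̄R̄ = 36.9000 / 17 = 2.1706
LCL = X̄ − 3·M̄R̄/d₂ = 774.9667 − 3 × 2.1706 / 1.128 = 769.1938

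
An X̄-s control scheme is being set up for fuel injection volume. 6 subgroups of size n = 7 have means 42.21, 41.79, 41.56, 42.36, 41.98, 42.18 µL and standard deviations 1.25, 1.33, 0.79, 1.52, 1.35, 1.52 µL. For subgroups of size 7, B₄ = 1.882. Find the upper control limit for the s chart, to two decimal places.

2.43

s̄ = (1.25 + 1.33 + 0.79 + 1.52 + 1.35 + 1.52) / 6 = 1.2933
UCL_s = B₄·s̄ = 1.882 × 1.2933 = 2.4341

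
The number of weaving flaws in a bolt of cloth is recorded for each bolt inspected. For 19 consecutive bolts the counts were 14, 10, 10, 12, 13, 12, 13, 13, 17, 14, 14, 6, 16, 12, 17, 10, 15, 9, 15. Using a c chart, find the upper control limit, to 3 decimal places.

23.443

c̄ = (14 + 10 + 10 + 12 + 13 + 12 + 13 + 13 + 17 + 14 + 14 + 6 + 16 + 12 + 17 + 10 + 15 + 9 + 15) / 19 = 242 / 19 = 12.7368
UCL = c̄ + 3√c̄ = 12.7368 + 3 × √12.7368 = 12.7368 + 3 × 3.5689 = 23.4435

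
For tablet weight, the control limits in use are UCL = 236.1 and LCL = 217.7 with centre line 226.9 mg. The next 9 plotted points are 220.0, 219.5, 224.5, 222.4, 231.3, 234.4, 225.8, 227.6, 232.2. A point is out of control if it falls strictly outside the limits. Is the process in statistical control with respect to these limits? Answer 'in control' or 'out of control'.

in control

All 9 points lie within [217.7, 236.1].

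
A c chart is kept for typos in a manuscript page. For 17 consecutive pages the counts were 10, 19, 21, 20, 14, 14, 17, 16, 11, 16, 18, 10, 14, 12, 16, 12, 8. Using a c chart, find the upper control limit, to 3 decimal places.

26.047

c̄ = (10 + 19 + 21 + 20 + 14 + 14 + 17 + 16 + 11 + 16 + 18 + 10 + 14 + 12 + 16 + 12 + 8) / 17 = 248 / 17 = 14.5882
UCL = c̄ + 3√c̄ = 14.5882 + 3 × √14.5882 = 14.5882 + 3 × 3.8195 = 26.0466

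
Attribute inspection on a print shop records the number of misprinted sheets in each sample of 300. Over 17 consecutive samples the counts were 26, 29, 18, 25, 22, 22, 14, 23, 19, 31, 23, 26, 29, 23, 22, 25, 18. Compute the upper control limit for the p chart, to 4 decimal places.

0.1237

p̄ = Σdᵢ / (k·n) = 395 / (17 × 300) = 0.07745
UCL = p̄ + 3·√(p̄(1−p̄)/n) = 0.07745 + 3 × √(0.07745×0.92255/300) = 0.07745 + 3 × 0.01543 = 0.12375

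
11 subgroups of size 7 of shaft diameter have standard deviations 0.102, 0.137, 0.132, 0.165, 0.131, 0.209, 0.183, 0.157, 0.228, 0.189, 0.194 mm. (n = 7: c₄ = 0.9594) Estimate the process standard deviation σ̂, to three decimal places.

s̄ = (0.102 + 0.137 + 0.132 + 0.165 + 0.131 + 0.209 + 0.183 + 0.157 + 0.228 + 0.189 + 0.194) / 11 = 0.1661
σ̂ = s̄ / c₄ = 0.1661 / 0.9594 = 0.1731

0.173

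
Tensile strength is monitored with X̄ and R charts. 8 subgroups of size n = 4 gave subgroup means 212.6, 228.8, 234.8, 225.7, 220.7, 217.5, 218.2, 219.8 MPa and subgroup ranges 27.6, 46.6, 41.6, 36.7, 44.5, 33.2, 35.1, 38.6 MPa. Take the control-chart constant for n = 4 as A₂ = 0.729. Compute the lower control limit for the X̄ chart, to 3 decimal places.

X̄̄ = (212.6 + 228.8 + 234.8 + 225.7 + 220.7 + 217.5 + 218.2 + 219.8) / 8 = 1778.1000 / 8 = 222.2625
R̄ = (27.6 + 46.6 + 41.6 + 36.7 + 44.5 + 33.2 + 35.1 + 38.6) / 8 = 303.9000 / 8 = 37.9875
LCL = X̄̄ − A₂·R̄ = 222.2625 − 0.729 × 37.9875 = 194.5696

194.570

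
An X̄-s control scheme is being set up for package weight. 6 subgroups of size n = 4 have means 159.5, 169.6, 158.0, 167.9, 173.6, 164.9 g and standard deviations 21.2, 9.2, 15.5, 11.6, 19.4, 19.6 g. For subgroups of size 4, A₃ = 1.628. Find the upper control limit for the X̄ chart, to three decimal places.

191.767

X̄̄ = (159.5 + 169.6 + 158.0 + 167.9 + 173.6 + 164.9) / 6 = 165.5833
s̄ = (21.2 + 9.2 + 15.5 + 11.6 + 19.4 + 19.6) / 6 = 16.0833
UCL = X̄̄ + A₃·s̄ = 165.5833 + 1.628 × 16.0833 = 191.7670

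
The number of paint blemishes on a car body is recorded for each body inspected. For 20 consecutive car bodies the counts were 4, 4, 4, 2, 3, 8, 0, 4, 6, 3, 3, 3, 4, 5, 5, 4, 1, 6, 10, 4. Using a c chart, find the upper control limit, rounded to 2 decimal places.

10.26

c̄ = (4 + 4 + 4 + 2 + 3 + 8 + 0 + 4 + 6 + 3 + 3 + 3 + 4 + 5 + 5 + 4 + 1 + 6 + 10 + 4) / 20 = 83 / 20 = 4.1500
UCL = c̄ + 3√c̄ = 4.1500 + 3 × √4.1500 = 4.1500 + 3 × 2.0372 = 10.2615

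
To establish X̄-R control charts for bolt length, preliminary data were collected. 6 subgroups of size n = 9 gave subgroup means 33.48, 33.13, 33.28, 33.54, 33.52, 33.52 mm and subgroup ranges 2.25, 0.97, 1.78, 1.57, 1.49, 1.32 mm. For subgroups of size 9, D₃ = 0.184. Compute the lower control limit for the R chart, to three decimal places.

0.288

R̄ = (2.25 + 0.97 + 1.78 + 1.57 + 1.49 + 1.32) / 6 = 9.3800 / 6 = 1.5633
LCL_R = D₃·R̄ = 0.184 × 1.5633 = 0.2877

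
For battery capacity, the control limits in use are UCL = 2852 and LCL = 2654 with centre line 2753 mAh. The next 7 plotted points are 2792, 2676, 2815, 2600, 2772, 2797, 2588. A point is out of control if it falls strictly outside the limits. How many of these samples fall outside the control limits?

Compare each point to [2654, 2852]: sample 4 = 2600 < LCL; sample 7 = 2588 < LCL.

2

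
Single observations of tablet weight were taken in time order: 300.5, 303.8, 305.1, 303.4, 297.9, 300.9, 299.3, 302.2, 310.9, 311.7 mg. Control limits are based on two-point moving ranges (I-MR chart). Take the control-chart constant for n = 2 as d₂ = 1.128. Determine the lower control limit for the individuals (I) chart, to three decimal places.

X̄ = (300.5 + 303.8 + 305.1 + 303.4 + 297.9 + 300.9 + 299.3 + 302.2 + 310.9 + 311.7) / 10 = 303.5700
Moving ranges: 3.3, 1.3, 1.7, 5.5, 3.0, 1.6, 2.9, 8.7, 0.8; M̄R̄ = 28.8000 / 9 = 3.2000
LCL = X̄ − 3·M̄R̄/d₂ = 303.5700 − 3 × 3.2000 / 1.128 = 295.0594

295.059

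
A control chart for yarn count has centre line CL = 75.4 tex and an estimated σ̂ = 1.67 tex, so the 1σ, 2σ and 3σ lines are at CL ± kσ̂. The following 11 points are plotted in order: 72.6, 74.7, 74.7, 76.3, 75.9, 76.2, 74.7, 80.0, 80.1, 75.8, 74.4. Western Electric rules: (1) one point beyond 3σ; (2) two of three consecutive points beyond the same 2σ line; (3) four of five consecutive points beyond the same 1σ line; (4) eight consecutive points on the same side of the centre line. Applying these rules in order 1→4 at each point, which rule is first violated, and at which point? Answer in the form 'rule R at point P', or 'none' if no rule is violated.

rule 2 at point 9

Zone of each point (C = within 1σ̂, B = 1σ̂–2σ̂, A = 2σ̂–3σ̂, * = beyond 3σ̂; sign = side of CL): 1:-B, 2:-C, 3:-C, 4:+C, 5:+C, 6:+C, 7:-C, 8:+A, 9:+A, 10:+C, 11:-C
Rule 2 (two of three consecutive points beyond the same 2σ limit) is satisfied at point 9.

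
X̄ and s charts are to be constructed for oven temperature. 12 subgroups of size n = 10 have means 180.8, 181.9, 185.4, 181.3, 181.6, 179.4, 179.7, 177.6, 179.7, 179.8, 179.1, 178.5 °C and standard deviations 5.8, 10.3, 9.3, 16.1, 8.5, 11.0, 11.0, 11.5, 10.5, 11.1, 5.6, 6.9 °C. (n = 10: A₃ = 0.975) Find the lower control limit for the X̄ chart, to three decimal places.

X̄̄ = (180.8 + 181.9 + 185.4 + 181.3 + 181.6 + 179.4 + 179.7 + 177.6 + 179.7 + 179.8 + 179.1 + 178.5) / 12 = 180.4000
s̄ = (5.8 + 10.3 + 9.3 + 16.1 + 8.5 + 11.0 + 11.0 + 11.5 + 10.5 + 11.1 + 5.6 + 6.9) / 12 = 9.8000
LCL = X̄̄ − A₃·s̄ = 180.4000 − 0.975 × 9.8000 = 170.8450

170.845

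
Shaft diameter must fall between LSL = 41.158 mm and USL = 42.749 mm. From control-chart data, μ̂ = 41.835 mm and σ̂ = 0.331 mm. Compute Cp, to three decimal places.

Cp = (USL − LSL) / (6σ̂) = (42.749 − 41.158) / (6 × 0.331) = 1.5910 / 1.9860 = 0.8011

0.801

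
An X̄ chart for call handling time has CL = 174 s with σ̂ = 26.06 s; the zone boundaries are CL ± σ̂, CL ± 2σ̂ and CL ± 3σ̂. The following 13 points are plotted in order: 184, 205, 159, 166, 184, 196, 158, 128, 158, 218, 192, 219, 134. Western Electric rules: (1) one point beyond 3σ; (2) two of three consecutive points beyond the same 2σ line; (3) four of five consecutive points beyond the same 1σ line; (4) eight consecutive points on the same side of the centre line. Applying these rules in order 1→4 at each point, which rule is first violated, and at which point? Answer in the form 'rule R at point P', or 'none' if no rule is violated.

none

Zone of each point (C = within 1σ̂, B = 1σ̂–2σ̂, A = 2σ̂–3σ̂, * = beyond 3σ̂; sign = side of CL): 1:+C, 2:+B, 3:-C, 4:-C, 5:+C, 6:+C, 7:-C, 8:-B, 9:-C, 10:+B, 11:+C, 12:+B, 13:-B
No rule fires across all 13 points.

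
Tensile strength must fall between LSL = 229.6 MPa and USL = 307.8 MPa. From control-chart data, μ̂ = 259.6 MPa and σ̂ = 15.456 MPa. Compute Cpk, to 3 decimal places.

0.647

Cpu = (USL − μ̂) / (3σ̂) = (307.8 − 259.6) / (3 × 15.456) = 1.0395; Cpl = (μ̂ − LSL) / (3σ̂) = (259.6 − 229.6) / (3 × 15.456) = 0.6470; Cpk = min(Cpu, Cpl) = 0.6470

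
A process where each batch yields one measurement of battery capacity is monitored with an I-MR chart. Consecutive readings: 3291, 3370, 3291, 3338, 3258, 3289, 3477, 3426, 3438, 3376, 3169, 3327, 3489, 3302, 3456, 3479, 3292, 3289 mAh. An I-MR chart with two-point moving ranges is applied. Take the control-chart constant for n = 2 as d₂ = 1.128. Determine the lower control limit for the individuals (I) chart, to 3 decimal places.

3085.645

X̄ = (3291 + 3370 + 3291 + 3338 + 3258 + 3289 + 3477 + 3426 + 3438 + 3376 + 3169 + 3327 + 3489 + 3302 + 3456 + 3479 + 3292 + 3289) / 18 = 3353.1667
Moving ranges: 79, 79, 47, 80, 31, 188, 51, 12, 62, 207, 158, 162, 187, 154, 23, 187, 3; M̄R̄ = 1710.0000 / 17 = 100.5882
LCL = X̄ − 3·M̄R̄/d₂ = 3353.1667 − 3 × 100.5882 / 1.128 = 3085.6448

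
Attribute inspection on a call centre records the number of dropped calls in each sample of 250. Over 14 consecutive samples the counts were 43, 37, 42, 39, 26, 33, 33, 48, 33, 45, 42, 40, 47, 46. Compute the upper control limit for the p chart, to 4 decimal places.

0.2275

p̄ = Σdᵢ / (k·n) = 554 / (14 × 250) = 0.15829
UCL = p̄ + 3·√(p̄(1−p̄)/n) = 0.15829 + 3 × √(0.15829×0.84171/250) = 0.15829 + 3 × 0.02309 = 0.22754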